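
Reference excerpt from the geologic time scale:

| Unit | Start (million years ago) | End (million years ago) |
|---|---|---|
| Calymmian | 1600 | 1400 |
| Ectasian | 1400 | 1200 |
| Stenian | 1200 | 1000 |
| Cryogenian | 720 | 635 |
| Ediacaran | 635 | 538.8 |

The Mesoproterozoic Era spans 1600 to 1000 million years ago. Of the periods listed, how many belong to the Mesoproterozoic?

3

Periods inside 1600–1000 Ma: Calymmian, Ectasian, Stenian — 3 in total.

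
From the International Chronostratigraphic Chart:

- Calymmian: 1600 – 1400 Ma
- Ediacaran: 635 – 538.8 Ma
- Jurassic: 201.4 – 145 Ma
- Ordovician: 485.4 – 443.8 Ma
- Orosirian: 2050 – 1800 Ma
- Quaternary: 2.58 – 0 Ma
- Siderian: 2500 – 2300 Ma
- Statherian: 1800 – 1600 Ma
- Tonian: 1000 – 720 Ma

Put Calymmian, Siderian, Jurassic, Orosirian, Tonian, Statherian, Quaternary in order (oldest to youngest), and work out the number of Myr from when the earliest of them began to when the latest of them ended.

Siderian, Orosirian, Statherian, Calymmian, Tonian, Jurassic, Quaternary; total span 2500 Myr

From the excerpt: Calymmian 1600–1400; Siderian 2500–2300; Jurassic 201.4–145; Orosirian 2050–1800; Tonian 1000–720; Statherian 1800–1600; Quaternary 2.58–0 (Ma).
Larger Ma is earlier, so the oldest is Siderian and the youngest is Quaternary; oldest to youngest: Siderian, Orosirian, Statherian, Calymmian, Tonian, Jurassic, Quaternary.
Oldest start 2500 minus youngest end 0 gives 2500 Myr overall.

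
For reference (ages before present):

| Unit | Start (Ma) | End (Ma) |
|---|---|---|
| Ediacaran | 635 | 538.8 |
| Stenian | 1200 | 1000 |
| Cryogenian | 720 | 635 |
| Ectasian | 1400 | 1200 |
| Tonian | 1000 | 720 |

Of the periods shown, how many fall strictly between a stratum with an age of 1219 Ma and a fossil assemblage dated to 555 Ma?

The older date is 1219 Ma and the younger is 555 Ma.
Periods with start < 1219 and end > 555 Ma: Stenian (1200–1000), Tonian (1000–720), Cryogenian (720–635).
That is 3 complete periods.

3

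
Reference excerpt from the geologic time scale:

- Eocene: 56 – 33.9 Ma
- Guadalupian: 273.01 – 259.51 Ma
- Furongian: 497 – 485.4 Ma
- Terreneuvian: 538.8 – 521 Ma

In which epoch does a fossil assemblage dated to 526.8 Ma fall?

526.8 Ma lies between 538.8 and 521 Ma, so it falls in the Terreneuvian.

Terreneuvian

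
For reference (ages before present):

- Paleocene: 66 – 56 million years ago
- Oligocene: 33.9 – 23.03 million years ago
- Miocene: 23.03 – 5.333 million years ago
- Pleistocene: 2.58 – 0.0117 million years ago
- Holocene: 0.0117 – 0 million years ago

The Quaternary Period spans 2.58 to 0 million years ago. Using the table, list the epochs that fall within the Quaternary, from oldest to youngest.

Pleistocene, Holocene

Epochs with both bounds inside 2.58–0 Ma: Pleistocene (2.58–0.0117), Holocene (0.0117–0).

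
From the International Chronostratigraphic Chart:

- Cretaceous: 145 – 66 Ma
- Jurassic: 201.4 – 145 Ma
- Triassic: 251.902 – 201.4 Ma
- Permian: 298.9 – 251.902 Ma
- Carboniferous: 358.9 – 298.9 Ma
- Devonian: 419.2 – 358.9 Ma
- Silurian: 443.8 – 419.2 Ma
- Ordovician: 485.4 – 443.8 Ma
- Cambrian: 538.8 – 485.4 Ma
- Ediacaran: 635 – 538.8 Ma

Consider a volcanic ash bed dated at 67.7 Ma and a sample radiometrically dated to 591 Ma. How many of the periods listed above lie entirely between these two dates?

591 Ma sits inside the Ediacaran (635–538.8) and 67.7 Ma inside the Cretaceous (145–66); neither of those is wholly between the two dates.
The listed periods lying completely between them are Cambrian, Ordovician, Silurian, Devonian, Carboniferous, Permian, Triassic, Jurassic — 8 in all.

8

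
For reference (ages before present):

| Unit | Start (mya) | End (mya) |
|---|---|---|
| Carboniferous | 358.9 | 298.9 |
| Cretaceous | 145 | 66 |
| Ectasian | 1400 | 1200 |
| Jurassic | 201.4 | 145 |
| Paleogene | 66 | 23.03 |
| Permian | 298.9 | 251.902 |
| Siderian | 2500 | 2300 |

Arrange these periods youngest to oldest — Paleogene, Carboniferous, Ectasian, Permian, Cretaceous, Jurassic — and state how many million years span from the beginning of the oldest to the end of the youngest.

From the excerpt: Paleogene 66–23.03; Carboniferous 358.9–298.9; Ectasian 1400–1200; Permian 298.9–251.902; Cretaceous 145–66; Jurassic 201.4–145 (Ma).
Larger Ma is earlier, so the oldest is Ectasian and the youngest is Paleogene; youngest to oldest: Paleogene, Cretaceous, Jurassic, Permian, Carboniferous, Ectasian.
Oldest start 1400 minus youngest end 23.03 gives 1376.97 Myr overall.

Paleogene → Cretaceous → Jurassic → Permian → Carboniferous → Ectasian; total span 1376.97 Myr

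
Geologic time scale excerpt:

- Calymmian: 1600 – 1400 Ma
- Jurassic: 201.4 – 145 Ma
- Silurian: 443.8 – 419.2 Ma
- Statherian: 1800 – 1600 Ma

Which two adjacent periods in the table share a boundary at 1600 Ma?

The Statherian ends at 1600 Ma and the Calymmian begins at 1600 Ma, so they share that boundary.

Statherian and Calymmian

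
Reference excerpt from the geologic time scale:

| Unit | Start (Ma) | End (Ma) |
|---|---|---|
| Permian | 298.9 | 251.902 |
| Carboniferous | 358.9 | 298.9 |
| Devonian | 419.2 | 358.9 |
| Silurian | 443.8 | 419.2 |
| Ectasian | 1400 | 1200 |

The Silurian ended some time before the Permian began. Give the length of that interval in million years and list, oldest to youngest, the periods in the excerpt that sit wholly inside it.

End of Silurian = 419.2 Ma; start of Permian = 298.9 Ma.
Gap = 419.2 − 298.9 = 120.3 Myr.
Periods wholly inside 419.2–298.9 Ma: Devonian (419.2–358.9), Carboniferous (358.9–298.9).

120.3 million years; Devonian, Carboniferous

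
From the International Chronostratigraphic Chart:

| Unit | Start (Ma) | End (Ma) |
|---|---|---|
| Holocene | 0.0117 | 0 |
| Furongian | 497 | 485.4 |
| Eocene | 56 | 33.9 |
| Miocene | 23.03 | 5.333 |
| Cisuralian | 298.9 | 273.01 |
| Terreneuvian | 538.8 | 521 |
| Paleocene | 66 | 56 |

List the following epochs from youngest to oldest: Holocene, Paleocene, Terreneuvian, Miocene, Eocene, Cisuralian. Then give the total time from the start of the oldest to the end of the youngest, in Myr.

From the excerpt: Holocene 0.0117–0; Paleocene 66–56; Terreneuvian 538.8–521; Miocene 23.03–5.333; Eocene 56–33.9; Cisuralian 298.9–273.01 (Ma).
Larger Ma is earlier, so the oldest is Terreneuvian and the youngest is Holocene; youngest to oldest: Holocene, Miocene, Eocene, Paleocene, Cisuralian, Terreneuvian.
Oldest start 538.8 minus youngest end 0 gives 538.8 Myr overall.

Holocene, Miocene, Eocene, Paleocene, Cisuralian, Terreneuvian; total span 538.8 Myr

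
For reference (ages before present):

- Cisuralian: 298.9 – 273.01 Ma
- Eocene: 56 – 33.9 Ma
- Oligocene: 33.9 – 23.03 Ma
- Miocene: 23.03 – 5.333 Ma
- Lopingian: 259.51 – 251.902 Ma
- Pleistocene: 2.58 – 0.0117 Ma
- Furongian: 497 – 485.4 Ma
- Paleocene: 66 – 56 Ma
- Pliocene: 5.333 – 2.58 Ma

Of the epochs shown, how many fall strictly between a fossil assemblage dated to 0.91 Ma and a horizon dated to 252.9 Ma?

252.9 Ma sits inside the Lopingian (259.51–251.902) and 0.91 Ma inside the Pleistocene (2.58–0.0117); neither of those is wholly between the two dates.
The listed epochs lying completely between them are Paleocene, Eocene, Oligocene, Miocene, Pliocene — 5 in all.

5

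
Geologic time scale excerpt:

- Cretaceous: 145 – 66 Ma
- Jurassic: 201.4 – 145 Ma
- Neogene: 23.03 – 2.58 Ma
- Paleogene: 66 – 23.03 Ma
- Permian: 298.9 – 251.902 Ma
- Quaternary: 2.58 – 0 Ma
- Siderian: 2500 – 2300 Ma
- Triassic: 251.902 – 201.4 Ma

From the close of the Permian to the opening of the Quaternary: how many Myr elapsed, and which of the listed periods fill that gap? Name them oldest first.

249.322 million years; Triassic, Jurassic, Cretaceous, Paleogene, Neogene

End of Permian = 251.902 Ma; start of Quaternary = 2.58 Ma.
Gap = 251.902 − 2.58 = 249.322 Myr.
Periods wholly inside 251.902–2.58 Ma: Triassic (251.902–201.4), Jurassic (201.4–145), Cretaceous (145–66), Paleogene (66–23.03), Neogene (23.03–2.58).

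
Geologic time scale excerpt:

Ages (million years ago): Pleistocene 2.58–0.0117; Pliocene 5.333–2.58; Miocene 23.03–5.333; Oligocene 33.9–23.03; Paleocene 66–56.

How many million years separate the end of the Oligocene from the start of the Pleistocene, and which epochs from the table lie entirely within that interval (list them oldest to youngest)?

The Oligocene closes at 23.03 Ma and the Pleistocene opens at 2.58 Ma, so the interval is 23.03 − 2.58 = 20.45 Myr.
An epoch fits inside if it starts at or after 23.03 Ma and ends at or before 2.58 Ma; oldest first that gives Miocene, Pliocene.

20.45 million years; Miocene, Pliocene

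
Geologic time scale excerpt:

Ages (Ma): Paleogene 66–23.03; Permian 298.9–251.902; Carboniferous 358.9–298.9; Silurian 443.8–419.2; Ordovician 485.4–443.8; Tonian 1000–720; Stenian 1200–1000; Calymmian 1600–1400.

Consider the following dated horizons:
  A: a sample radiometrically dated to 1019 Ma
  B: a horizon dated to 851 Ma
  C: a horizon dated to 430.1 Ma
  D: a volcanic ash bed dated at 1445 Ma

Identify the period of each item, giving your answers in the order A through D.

A — Stenian; B — Tonian; C — Silurian; D — Calymmian

A: 1019 Ma lies in 1200–1000 Ma, so Stenian.
B: 851 Ma lies in 1000–720 Ma, so Tonian.
C: 430.1 Ma lies in 443.8–419.2 Ma, so Silurian.
D: 1445 Ma lies in 1600–1400 Ma, so Calymmian.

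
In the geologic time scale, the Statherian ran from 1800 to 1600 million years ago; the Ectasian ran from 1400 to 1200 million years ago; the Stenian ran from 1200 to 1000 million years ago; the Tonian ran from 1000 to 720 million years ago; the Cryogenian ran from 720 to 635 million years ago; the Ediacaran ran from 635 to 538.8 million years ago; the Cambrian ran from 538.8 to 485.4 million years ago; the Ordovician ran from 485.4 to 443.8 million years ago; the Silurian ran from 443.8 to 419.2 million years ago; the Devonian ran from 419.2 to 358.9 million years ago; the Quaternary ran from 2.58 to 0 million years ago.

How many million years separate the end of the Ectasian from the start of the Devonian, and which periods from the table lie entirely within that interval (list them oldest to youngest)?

The Ectasian closes at 1200 Ma and the Devonian opens at 419.2 Ma, so the interval is 1200 − 419.2 = 780.8 Myr.
A period fits inside if it starts at or after 1200 Ma and ends at or before 419.2 Ma; oldest first that gives Stenian, Tonian, Cryogenian, Ediacaran, Cambrian, Ordovician, Silurian.

780.8 million years; Stenian, Tonian, Cryogenian, Ediacaran, Cambrian, Ordovician, Silurian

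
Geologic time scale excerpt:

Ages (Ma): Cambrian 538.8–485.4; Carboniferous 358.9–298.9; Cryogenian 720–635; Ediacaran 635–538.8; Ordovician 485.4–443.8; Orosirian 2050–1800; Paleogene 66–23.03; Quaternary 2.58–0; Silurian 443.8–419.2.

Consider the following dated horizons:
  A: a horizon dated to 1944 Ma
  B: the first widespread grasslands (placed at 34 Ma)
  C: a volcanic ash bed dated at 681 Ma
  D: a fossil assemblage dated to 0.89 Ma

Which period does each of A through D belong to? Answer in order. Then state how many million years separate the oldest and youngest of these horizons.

A — Orosirian; B — Paleogene; C — Cryogenian; D — Quaternary; span 1943.11 million years

Match each age against the start–end ranges in the excerpt: A = 1944 Ma → Orosirian (2050–1800); B = 34 Ma → Paleogene (66–23.03); C = 681 Ma → Cryogenian (720–635); D = 0.89 Ma → Quaternary (2.58–0).
The largest age is 1944 Ma and the smallest is 0.89 Ma; their difference is 1943.11 Myr.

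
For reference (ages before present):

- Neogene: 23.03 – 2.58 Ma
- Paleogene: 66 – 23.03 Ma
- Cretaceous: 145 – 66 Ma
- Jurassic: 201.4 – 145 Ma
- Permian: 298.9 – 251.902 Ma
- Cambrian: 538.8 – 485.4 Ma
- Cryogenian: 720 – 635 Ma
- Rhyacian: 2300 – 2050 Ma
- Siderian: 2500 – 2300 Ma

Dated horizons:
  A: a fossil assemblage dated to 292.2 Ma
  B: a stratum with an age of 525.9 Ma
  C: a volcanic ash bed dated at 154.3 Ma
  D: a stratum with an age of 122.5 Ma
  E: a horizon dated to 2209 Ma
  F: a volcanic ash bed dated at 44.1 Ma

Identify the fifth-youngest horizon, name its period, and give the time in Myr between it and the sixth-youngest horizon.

B, in the Cambrian; 1683.1 million years to E

Smaller Ma means younger, so youngest first: F 44.1 < D 122.5 < C 154.3 < A 292.2 < B 525.9 < E 2209.
Counting 5 along gives B (525.9 Ma); the excerpt puts that inside the Cambrian, 538.8–485.4 Ma.
Next in line is E (2209 Ma), and 2209 − 525.9 = 1683.1 Myr.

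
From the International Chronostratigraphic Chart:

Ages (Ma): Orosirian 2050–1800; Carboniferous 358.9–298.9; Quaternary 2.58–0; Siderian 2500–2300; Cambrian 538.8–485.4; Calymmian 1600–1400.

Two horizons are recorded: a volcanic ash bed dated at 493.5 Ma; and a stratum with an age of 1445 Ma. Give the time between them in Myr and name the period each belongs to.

Elapsed time: 1445 − 493.5 = 951.5 Myr.
493.5 Ma lies within 538.8–485.4 Ma: Cambrian.
1445 Ma lies within 1600–1400 Ma: Calymmian.

951.5 million years apart; the first in the Cambrian, the second in the Calymmian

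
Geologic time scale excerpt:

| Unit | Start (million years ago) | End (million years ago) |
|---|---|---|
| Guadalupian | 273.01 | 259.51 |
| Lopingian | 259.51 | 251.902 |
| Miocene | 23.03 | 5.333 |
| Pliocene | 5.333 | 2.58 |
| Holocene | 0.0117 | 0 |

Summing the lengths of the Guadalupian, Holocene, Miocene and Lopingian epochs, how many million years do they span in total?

38.8167 million years

Duration is start − end for each: (273.01 − 259.51) + (0.0117 − 0) + (23.03 − 5.333) + (259.51 − 251.902).
That is 13.5 + 0.0117 + 17.697 + 7.608, which totals 38.8167 million years.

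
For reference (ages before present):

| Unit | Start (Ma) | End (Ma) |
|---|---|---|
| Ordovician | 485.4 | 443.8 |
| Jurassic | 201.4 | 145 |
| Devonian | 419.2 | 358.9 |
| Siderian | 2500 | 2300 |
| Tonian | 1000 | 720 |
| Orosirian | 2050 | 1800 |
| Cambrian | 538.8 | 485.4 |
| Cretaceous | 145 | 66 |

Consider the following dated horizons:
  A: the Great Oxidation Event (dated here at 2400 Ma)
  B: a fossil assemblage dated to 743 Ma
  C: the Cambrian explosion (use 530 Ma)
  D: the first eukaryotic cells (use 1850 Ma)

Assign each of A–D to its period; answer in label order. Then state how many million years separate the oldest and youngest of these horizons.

A — Siderian; B — Tonian; C — Cambrian; D — Orosirian; span 1870 million years

Match each age against the start–end ranges in the excerpt: A = 2400 Ma → Siderian (2500–2300); B = 743 Ma → Tonian (1000–720); C = 530 Ma → Cambrian (538.8–485.4); D = 1850 Ma → Orosirian (2050–1800).
The largest age is 2400 Ma and the smallest is 530 Ma; their difference is 1870 Myr.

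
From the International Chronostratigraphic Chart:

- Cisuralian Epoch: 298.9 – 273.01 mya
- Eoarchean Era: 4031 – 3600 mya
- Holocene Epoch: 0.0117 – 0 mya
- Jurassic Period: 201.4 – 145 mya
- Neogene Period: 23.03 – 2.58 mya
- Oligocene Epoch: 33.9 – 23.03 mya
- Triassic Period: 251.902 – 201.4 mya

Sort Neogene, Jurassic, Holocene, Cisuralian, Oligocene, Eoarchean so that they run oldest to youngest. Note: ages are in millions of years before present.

Read off each span (Ma): Neogene 23.03–2.58; Jurassic 201.4–145; Holocene 0.0117–0; Cisuralian 298.9–273.01; Oligocene 33.9–23.03; Eoarchean 4031–3600.
Larger Ma is older, so oldest→youngest is Eoarchean, Cisuralian, Jurassic, Oligocene, Neogene, Holocene.

Eoarchean, Cisuralian, Jurassic, Oligocene, Neogene, Holocene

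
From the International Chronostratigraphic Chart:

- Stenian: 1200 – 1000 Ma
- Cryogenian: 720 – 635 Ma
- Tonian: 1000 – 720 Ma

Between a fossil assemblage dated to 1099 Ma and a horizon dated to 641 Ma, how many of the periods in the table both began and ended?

1

1099 Ma sits inside the Stenian (1200–1000) and 641 Ma inside the Cryogenian (720–635); neither of those is wholly between the two dates.
The listed periods lying completely between them are Tonian — 1 in all.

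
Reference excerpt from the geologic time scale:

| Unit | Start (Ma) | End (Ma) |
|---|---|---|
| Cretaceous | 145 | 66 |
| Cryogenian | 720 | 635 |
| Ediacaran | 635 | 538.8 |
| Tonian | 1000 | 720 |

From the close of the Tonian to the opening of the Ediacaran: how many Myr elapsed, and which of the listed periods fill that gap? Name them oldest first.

The Tonian closes at 720 Ma and the Ediacaran opens at 635 Ma, so the interval is 720 − 635 = 85 Myr.
A period fits inside if it starts at or after 720 Ma and ends at or before 635 Ma; oldest first that gives Cryogenian.

85 million years; Cryogenian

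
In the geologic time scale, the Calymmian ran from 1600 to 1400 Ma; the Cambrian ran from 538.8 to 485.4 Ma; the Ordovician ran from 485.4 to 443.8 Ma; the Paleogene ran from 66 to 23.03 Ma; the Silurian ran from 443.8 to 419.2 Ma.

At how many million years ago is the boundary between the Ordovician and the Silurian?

443.8 Ma

The Ordovician ends and the Silurian begins at 443.8 Ma.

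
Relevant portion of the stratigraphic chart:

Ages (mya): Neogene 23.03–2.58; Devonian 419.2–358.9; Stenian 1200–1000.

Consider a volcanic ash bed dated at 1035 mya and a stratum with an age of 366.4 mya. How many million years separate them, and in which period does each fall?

Elapsed time: 1035 − 366.4 = 668.6 Myr.
1035 Ma lies within 1200–1000 Ma: Stenian.
366.4 Ma lies within 419.2–358.9 Ma: Devonian.

668.6 million years apart; the first in the Stenian, the second in the Devonian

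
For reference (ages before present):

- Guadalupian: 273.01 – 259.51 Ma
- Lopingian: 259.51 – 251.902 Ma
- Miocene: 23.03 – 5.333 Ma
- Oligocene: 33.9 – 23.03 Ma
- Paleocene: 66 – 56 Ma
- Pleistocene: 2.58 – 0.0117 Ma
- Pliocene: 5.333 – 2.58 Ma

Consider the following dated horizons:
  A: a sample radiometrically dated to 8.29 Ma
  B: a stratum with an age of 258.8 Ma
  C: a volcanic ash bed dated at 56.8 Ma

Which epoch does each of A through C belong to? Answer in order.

Match each age against the start–end ranges in the excerpt: A = 8.29 Ma → Miocene (23.03–5.333); B = 258.8 Ma → Lopingian (259.51–251.902); C = 56.8 Ma → Paleocene (66–56).

A — Miocene; B — Lopingian; C — Paleocene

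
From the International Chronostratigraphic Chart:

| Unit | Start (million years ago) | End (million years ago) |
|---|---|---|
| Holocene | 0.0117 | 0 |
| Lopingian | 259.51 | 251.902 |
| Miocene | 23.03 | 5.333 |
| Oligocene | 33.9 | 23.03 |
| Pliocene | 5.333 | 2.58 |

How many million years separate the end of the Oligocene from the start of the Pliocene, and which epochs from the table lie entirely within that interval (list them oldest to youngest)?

The Oligocene closes at 23.03 Ma and the Pliocene opens at 5.333 Ma, so the interval is 23.03 − 5.333 = 17.697 Myr.
An epoch fits inside if it starts at or after 23.03 Ma and ends at or before 5.333 Ma; oldest first that gives Miocene.

17.697 million years; Miocene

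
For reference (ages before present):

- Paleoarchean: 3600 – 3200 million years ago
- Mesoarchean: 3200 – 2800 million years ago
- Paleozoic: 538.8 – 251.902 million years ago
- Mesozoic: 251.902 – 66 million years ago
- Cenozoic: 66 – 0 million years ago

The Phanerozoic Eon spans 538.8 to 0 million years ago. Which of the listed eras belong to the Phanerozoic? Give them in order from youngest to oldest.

Eras with both bounds inside 538.8–0 Ma: Cenozoic (66–0), Mesozoic (251.902–66), Paleozoic (538.8–251.902).

Cenozoic, Mesozoic, Paleozoic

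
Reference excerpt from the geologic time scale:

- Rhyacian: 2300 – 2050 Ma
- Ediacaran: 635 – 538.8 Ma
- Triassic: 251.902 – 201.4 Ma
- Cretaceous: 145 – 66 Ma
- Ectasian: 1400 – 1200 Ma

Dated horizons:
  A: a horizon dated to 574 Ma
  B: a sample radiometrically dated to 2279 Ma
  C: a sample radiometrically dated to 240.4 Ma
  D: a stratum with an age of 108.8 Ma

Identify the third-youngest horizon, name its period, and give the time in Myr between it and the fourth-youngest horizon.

A, in the Ediacaran; 1705 million years to B

Sorted youngest-first by Ma: D (108.8), C (240.4), A (574), B (2279).
The third youngest is A at 574 Ma, which lies in 635–538.8 Ma: the Ediacaran.
The fourth youngest is B at 2279 Ma; separation = |574 − 2279| = 1705 Myr.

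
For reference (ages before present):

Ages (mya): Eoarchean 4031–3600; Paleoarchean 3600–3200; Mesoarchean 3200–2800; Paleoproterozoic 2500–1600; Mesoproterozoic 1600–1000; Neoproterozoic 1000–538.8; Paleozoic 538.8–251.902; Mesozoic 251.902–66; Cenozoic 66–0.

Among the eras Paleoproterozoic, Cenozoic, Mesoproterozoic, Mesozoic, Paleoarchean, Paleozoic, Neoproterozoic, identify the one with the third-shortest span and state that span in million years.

Durations: Paleoproterozoic 900; Cenozoic 66; Mesoproterozoic 600; Mesozoic 185.902; Paleoarchean 400; Paleozoic 286.898; Neoproterozoic 461.2 Myr.
Sorted shortest-first: Cenozoic (66), Mesozoic (185.902), Paleozoic (286.898), Paleoarchean (400), Neoproterozoic (461.2), Mesoproterozoic (600), Paleoproterozoic (900).
The third shortest is Paleozoic at 286.898 Myr.

Paleozoic, 286.898 million years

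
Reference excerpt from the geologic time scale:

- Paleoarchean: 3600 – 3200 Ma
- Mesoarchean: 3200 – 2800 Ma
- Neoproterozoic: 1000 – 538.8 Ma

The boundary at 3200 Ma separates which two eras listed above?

Paleoarchean and Mesoarchean

The Paleoarchean ends at 3200 Ma and the Mesoarchean begins at 3200 Ma, so they share that boundary.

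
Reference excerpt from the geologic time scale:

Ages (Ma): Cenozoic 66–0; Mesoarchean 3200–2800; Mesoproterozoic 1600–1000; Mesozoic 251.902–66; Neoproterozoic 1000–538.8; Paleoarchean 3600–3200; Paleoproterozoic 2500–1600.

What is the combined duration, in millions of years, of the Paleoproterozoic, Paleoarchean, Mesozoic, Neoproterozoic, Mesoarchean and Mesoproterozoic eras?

Duration is start − end for each: (2500 − 1600) + (3600 − 3200) + (251.902 − 66) + (1000 − 538.8) + (3200 − 2800) + (1600 − 1000).
That is 900 + 400 + 185.902 + 461.2 + 400 + 600, which totals 2947.102 million years.

2947.102 million years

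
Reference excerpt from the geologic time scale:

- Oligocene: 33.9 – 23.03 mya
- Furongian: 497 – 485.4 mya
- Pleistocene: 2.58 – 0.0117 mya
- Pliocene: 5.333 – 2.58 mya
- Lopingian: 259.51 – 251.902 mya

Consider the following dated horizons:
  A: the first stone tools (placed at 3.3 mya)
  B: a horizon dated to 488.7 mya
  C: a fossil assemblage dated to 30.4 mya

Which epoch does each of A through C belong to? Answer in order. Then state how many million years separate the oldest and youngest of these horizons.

A — Pliocene; B — Furongian; C — Oligocene; span 485.4 million years

Match each age against the start–end ranges in the excerpt: A = 3.3 Ma → Pliocene (5.333–2.58); B = 488.7 Ma → Furongian (497–485.4); C = 30.4 Ma → Oligocene (33.9–23.03).
The largest age is 488.7 Ma and the smallest is 3.3 Ma; their difference is 485.4 Myr.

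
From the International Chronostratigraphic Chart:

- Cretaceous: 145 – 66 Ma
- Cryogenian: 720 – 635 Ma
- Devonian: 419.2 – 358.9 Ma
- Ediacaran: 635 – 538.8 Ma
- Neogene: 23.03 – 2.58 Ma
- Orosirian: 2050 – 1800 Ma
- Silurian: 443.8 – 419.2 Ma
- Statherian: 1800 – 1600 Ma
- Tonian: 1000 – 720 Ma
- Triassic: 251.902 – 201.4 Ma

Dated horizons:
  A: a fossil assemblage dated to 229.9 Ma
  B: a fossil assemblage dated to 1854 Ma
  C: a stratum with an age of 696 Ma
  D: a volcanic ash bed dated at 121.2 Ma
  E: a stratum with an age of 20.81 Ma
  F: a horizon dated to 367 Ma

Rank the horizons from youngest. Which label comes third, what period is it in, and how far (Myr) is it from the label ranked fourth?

A, in the Triassic; 137.1 million years to F

Sorted youngest-first by Ma: E (20.81), D (121.2), A (229.9), F (367), C (696), B (1854).
The third youngest is A at 229.9 Ma, which lies in 251.902–201.4 Ma: the Triassic.
The fourth youngest is F at 367 Ma; separation = |229.9 − 367| = 137.1 Myr.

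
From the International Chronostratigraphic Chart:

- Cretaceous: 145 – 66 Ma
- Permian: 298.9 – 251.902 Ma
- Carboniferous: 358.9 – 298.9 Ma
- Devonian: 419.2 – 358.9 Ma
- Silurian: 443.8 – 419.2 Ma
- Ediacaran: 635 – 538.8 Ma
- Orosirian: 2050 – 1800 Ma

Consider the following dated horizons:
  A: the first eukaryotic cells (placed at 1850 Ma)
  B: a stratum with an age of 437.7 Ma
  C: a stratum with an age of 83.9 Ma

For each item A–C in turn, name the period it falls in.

Match each age against the start–end ranges in the excerpt: A = 1850 Ma → Orosirian (2050–1800); B = 437.7 Ma → Silurian (443.8–419.2); C = 83.9 Ma → Cretaceous (145–66).

A — Orosirian; B — Silurian; C — Cretaceous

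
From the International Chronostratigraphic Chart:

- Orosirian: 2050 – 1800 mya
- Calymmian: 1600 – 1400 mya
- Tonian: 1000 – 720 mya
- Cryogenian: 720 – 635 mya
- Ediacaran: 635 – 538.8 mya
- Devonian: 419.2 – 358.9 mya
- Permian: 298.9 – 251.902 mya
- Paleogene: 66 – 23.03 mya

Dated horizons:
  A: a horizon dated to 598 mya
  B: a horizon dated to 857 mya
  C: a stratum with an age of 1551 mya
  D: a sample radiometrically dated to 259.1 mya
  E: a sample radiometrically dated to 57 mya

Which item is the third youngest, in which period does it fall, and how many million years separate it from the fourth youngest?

Sorted youngest-first by Ma: E (57), D (259.1), A (598), B (857), C (1551).
The third youngest is A at 598 Ma, which lies in 635–538.8 Ma: the Ediacaran.
The fourth youngest is B at 857 Ma; separation = |598 − 857| = 259 Myr.

A, in the Ediacaran; 259 million years to B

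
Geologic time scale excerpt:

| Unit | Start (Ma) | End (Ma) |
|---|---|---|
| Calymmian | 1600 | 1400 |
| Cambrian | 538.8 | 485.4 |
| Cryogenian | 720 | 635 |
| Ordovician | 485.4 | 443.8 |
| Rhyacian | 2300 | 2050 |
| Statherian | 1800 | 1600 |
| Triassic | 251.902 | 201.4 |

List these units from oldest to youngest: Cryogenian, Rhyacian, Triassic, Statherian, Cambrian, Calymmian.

Rhyacian, Statherian, Calymmian, Cryogenian, Cambrian, Triassic

Sorting by start age (descending Ma, since larger Ma = older): Rhyacian start 2300, Statherian start 1800, Calymmian start 1600, Cryogenian start 720, Cambrian start 538.8, Triassic start 251.902.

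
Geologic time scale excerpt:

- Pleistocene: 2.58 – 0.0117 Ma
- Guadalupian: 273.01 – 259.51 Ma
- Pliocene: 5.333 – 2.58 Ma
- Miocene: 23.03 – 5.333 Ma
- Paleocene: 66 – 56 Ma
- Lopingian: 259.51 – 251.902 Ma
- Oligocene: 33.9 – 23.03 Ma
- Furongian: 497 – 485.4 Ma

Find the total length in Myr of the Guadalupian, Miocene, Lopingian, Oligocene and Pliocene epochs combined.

52.428 million years

Duration is start − end for each: (273.01 − 259.51) + (23.03 − 5.333) + (259.51 − 251.902) + (33.9 − 23.03) + (5.333 − 2.58).
That is 13.5 + 17.697 + 7.608 + 10.87 + 2.753, which totals 52.428 million years.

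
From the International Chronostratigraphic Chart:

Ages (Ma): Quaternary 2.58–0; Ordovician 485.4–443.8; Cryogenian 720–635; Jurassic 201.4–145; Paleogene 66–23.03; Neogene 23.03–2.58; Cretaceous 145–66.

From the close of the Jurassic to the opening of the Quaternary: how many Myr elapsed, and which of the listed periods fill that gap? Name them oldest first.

The Jurassic closes at 145 Ma and the Quaternary opens at 2.58 Ma, so the interval is 145 − 2.58 = 142.42 Myr.
A period fits inside if it starts at or after 145 Ma and ends at or before 2.58 Ma; oldest first that gives Cretaceous, Paleogene, Neogene.

142.42 million years; Cretaceous, Paleogene, Neogene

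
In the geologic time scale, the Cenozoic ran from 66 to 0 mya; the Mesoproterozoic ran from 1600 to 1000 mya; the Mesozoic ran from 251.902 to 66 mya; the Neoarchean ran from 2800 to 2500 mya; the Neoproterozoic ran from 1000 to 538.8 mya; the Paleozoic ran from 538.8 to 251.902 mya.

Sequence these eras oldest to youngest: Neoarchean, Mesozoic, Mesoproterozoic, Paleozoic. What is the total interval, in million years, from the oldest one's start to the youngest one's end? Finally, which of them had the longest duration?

Neoarchean → Mesoproterozoic → Paleozoic → Mesozoic; total span 2734 Myr; longest is Mesoproterozoic

From the excerpt: Neoarchean 2800–2500; Mesozoic 251.902–66; Mesoproterozoic 1600–1000; Paleozoic 538.8–251.902 (Ma).
Larger Ma is earlier, so the oldest is Neoarchean and the youngest is Mesozoic; oldest to youngest: Neoarchean, Mesoproterozoic, Paleozoic, Mesozoic.
Oldest start 2800 minus youngest end 66 gives 2734 Myr overall.
Individual lengths (start − end): Paleozoic 286.898; Neoarchean 300; Mesozoic 185.902; Mesoproterozoic 600. The largest is Mesoproterozoic at 600 Myr.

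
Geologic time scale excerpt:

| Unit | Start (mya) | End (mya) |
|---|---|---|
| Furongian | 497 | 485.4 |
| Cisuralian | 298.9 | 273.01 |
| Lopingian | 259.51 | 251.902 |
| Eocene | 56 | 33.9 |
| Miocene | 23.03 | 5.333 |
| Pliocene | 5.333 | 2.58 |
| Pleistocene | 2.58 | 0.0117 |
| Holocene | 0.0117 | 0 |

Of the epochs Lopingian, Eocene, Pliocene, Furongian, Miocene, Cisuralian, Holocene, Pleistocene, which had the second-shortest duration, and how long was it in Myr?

Durations: Lopingian 7.608; Eocene 22.1; Pliocene 2.753; Furongian 11.6; Miocene 17.697; Cisuralian 25.89; Holocene 0.0117; Pleistocene 2.5683 Myr.
Sorted shortest-first: Holocene (0.0117), Pleistocene (2.5683), Pliocene (2.753), Lopingian (7.608), Furongian (11.6), Miocene (17.697), Eocene (22.1), Cisuralian (25.89).
The second shortest is Pleistocene at 2.5683 Myr.

Pleistocene, 2.5683 million years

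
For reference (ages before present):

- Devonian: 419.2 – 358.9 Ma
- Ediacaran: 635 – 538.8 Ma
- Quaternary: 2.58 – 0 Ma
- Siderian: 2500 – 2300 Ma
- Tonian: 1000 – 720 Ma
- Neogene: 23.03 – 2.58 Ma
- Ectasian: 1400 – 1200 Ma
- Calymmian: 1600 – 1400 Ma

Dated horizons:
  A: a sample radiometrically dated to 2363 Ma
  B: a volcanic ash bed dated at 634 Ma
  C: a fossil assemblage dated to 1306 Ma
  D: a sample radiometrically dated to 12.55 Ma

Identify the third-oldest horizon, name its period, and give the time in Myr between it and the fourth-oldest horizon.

Sorted oldest-first by Ma: A (2363), C (1306), B (634), D (12.55).
The third oldest is B at 634 Ma, which lies in 635–538.8 Ma: the Ediacaran.
The fourth oldest is D at 12.55 Ma; separation = |634 − 12.55| = 621.45 Myr.

B, in the Ediacaran; 621.45 million years to D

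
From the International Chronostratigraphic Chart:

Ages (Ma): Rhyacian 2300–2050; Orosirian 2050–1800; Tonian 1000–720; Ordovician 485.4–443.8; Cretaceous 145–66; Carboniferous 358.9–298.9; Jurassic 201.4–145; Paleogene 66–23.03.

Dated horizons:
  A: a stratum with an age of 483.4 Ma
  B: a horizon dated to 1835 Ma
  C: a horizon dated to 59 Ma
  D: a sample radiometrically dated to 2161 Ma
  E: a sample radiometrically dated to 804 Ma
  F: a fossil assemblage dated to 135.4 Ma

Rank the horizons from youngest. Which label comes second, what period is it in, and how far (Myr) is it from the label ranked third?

F, in the Cretaceous; 348 million years to A

Sorted youngest-first by Ma: C (59), F (135.4), A (483.4), E (804), B (1835), D (2161).
The second youngest is F at 135.4 Ma, which lies in 145–66 Ma: the Cretaceous.
The third youngest is A at 483.4 Ma; separation = |135.4 − 483.4| = 348 Myr.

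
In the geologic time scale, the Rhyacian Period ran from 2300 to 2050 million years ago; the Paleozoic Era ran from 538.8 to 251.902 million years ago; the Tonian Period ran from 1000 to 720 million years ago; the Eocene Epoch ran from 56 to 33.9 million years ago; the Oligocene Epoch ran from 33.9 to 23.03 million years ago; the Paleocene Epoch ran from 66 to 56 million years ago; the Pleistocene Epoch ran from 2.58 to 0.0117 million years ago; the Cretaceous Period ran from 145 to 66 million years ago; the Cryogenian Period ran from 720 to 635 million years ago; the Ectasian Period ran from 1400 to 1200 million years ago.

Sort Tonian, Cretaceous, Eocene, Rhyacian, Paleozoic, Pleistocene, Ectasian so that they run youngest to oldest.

Read off each span (Ma): Tonian 1000–720; Cretaceous 145–66; Eocene 56–33.9; Rhyacian 2300–2050; Paleozoic 538.8–251.902; Pleistocene 2.58–0.0117; Ectasian 1400–1200.
Larger Ma is older, so oldest→youngest is Rhyacian, Ectasian, Tonian, Paleozoic, Cretaceous, Eocene, Pleistocene; reverse it for youngest→oldest.

Pleistocene, Eocene, Cretaceous, Paleozoic, Tonian, Ectasian, Rhyacian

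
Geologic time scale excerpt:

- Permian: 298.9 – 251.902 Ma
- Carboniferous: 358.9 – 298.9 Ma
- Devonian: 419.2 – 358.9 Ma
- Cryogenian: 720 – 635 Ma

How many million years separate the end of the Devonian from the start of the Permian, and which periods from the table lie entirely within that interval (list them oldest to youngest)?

60 million years; Carboniferous

End of Devonian = 358.9 Ma; start of Permian = 298.9 Ma.
Gap = 358.9 − 298.9 = 60 Myr.
Periods wholly inside 358.9–298.9 Ma: Carboniferous (358.9–298.9).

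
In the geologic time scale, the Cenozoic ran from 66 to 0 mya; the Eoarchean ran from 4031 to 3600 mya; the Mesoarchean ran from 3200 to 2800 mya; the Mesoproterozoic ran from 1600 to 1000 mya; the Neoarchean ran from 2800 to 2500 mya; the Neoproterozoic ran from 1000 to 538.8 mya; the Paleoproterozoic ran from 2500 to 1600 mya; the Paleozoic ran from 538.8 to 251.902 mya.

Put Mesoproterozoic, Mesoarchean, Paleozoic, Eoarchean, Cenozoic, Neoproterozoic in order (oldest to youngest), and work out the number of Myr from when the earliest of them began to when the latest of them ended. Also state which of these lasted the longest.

Eoarchean, Mesoarchean, Mesoproterozoic, Neoproterozoic, Paleozoic, Cenozoic; total span 4031 Myr; longest is Mesoproterozoic

Start ages (Ma): Eoarchean 4031, Mesoarchean 3200, Mesoproterozoic 1600, Neoproterozoic 1000, Paleozoic 538.8, Cenozoic 66.
Ordered oldest to youngest: Eoarchean, Mesoarchean, Mesoproterozoic, Neoproterozoic, Paleozoic, Cenozoic.
Span = 4031 − 0 = 4031 Myr.
Durations: Mesoarchean 400, Neoproterozoic 461.2, Mesoproterozoic 600, Cenozoic 66, Paleozoic 286.898, Eoarchean 431 → longest is Mesoproterozoic (600 Myr).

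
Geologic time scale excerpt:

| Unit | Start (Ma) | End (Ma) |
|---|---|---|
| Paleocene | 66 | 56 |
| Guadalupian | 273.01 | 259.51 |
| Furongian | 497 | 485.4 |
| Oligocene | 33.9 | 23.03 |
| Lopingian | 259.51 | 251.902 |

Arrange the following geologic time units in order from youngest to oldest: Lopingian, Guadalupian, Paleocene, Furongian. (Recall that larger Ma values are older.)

Paleocene, Lopingian, Guadalupian, Furongian

Read off each span (Ma): Lopingian 259.51–251.902; Guadalupian 273.01–259.51; Paleocene 66–56; Furongian 497–485.4.
Larger Ma is older, so oldest→youngest is Furongian, Guadalupian, Lopingian, Paleocene; reverse it for youngest→oldest.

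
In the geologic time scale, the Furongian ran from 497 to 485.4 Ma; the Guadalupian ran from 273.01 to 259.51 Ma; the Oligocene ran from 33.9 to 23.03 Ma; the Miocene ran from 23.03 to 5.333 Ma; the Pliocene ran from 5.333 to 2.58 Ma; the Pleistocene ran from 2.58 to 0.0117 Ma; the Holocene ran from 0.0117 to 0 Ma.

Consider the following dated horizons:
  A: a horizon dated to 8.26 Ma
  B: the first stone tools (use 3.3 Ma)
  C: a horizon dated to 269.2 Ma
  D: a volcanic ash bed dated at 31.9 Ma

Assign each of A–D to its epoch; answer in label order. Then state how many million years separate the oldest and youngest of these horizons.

A — Miocene; B — Pliocene; C — Guadalupian; D — Oligocene; span 265.9 million years

Match each age against the start–end ranges in the excerpt: A = 8.26 Ma → Miocene (23.03–5.333); B = 3.3 Ma → Pliocene (5.333–2.58); C = 269.2 Ma → Guadalupian (273.01–259.51); D = 31.9 Ma → Oligocene (33.9–23.03).
The largest age is 269.2 Ma and the smallest is 3.3 Ma; their difference is 265.9 Myr.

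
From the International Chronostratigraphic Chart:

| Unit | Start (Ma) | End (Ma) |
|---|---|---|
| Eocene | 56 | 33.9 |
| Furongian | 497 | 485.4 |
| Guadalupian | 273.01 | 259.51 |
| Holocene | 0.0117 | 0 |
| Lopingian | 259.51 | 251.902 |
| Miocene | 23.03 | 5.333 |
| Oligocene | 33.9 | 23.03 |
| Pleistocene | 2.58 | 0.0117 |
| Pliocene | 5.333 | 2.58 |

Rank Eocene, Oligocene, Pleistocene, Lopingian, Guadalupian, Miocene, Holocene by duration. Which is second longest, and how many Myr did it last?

Start − end for each: Eocene 56 − 33.9 = 22.1; Oligocene 33.9 − 23.03 = 10.87; Pleistocene 2.58 − 0.0117 = 2.5683; Lopingian 259.51 − 251.902 = 7.608; Guadalupian 273.01 − 259.51 = 13.5; Miocene 23.03 − 5.333 = 17.697; Holocene 0.0117 − 0 = 0.0117.
Ranking these from longest: Eocene > Miocene > Guadalupian > Oligocene > Lopingian > Pleistocene > Holocene.
Position 2 in that ranking is Miocene, which lasted 17.697 Myr.

Miocene, 17.697 million years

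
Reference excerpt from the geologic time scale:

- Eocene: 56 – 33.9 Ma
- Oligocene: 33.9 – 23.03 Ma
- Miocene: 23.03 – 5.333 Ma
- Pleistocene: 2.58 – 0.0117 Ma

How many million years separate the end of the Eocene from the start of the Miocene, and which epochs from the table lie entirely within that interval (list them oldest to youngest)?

10.87 million years; Oligocene

The Eocene closes at 33.9 Ma and the Miocene opens at 23.03 Ma, so the interval is 33.9 − 23.03 = 10.87 Myr.
An epoch fits inside if it starts at or after 33.9 Ma and ends at or before 23.03 Ma; oldest first that gives Oligocene.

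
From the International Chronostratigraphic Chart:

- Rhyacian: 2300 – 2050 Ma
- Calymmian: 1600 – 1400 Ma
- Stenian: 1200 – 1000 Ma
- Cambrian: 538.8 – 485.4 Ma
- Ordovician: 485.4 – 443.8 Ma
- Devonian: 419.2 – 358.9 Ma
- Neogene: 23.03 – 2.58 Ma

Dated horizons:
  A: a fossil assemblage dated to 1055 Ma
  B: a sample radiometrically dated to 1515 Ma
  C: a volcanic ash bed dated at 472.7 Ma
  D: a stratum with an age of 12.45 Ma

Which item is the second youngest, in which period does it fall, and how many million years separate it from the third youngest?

C, in the Ordovician; 582.3 million years to A

Smaller Ma means younger, so youngest first: D 12.45 < C 472.7 < A 1055 < B 1515.
Counting 2 along gives C (472.7 Ma); the excerpt puts that inside the Ordovician, 485.4–443.8 Ma.
Next in line is A (1055 Ma), and 1055 − 472.7 = 582.3 Myr.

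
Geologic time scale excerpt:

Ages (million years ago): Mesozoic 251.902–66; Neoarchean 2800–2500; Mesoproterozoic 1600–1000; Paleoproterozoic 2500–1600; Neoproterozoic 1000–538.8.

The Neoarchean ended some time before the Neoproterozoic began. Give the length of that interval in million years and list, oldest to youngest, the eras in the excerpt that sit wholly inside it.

1500 million years; Paleoproterozoic, Mesoproterozoic

The Neoarchean closes at 2500 Ma and the Neoproterozoic opens at 1000 Ma, so the interval is 2500 − 1000 = 1500 Myr.
An era fits inside if it starts at or after 2500 Ma and ends at or before 1000 Ma; oldest first that gives Paleoproterozoic, Mesoproterozoic.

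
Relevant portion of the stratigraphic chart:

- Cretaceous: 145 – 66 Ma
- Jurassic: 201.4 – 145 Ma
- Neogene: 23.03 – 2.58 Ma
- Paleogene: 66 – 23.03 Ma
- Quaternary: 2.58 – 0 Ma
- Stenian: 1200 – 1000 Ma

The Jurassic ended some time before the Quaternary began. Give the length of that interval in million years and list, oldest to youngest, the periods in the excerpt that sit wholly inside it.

End of Jurassic = 145 Ma; start of Quaternary = 2.58 Ma.
Gap = 145 − 2.58 = 142.42 Myr.
Periods wholly inside 145–2.58 Ma: Cretaceous (145–66), Paleogene (66–23.03), Neogene (23.03–2.58).

142.42 million years; Cretaceous, Paleogene, Neogene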